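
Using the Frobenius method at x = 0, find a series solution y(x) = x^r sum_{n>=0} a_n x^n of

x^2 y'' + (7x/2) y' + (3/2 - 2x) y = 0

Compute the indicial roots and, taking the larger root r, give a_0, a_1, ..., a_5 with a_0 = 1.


Write in Frobenius form y'' + (p(x)/x) y' + (q(x)/x^2) y = 0:
  p(x) = 7/2,  q(x) = 3/2 - 2x.
Indicial equation: r(r-1) + (7/2) r + (3/2) = 0 -> roots r_1 = -1, r_2 = -3/2.
Take r = r_1 = -1. Let y(x) = x^r sum_{n>=0} a_n x^n with a_0 = 1.
Substitute y = x^r sum a_n x^n and match x^{r+n}. The recurrence is
  D(n) a_n - 2 a_{n-1} = 0,  where D(n) = (r+n)(r+n-1) + (7/2)(r+n) + (3/2).
  a_n = 2 / D(n) * a_{n-1}.
Since the indicial polynomial factors as (r - r_1)(r - r_2), D(n) = (r_1 + n - r_1)(r_1 + n - r_2) = n(n + 1/2).
Evaluating step by step (a_0 = 1):
  n = 1: D(1) = 1(1 + 1/2) = 3/2; numerator = 2(1) = 2; a_1 = (2)/(3/2) = 4/3
  n = 2: D(2) = 2(2 + 1/2) = 5; numerator = 2(4/3) = 8/3; a_2 = (8/3)/(5) = 8/15
  n = 3: D(3) = 3(3 + 1/2) = 21/2; numerator = 2(8/15) = 16/15; a_3 = (16/15)/(21/2) = 32/315
  n = 4: D(4) = 4(4 + 1/2) = 18; numerator = 2(32/315) = 64/315; a_4 = (64/315)/(18) = 32/2835
  n = 5: D(5) = 5(5 + 1/2) = 55/2; numerator = 2(32/2835) = 64/2835; a_5 = (64/2835)/(55/2) = 128/155925

r = -1; a_0 = 1; a_1 = 4/3; a_2 = 8/15; a_3 = 32/315; a_4 = 32/2835; a_5 = 128/155925


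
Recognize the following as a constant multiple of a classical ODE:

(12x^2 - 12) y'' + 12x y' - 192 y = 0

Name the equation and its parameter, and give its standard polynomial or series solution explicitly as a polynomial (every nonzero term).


All three coefficients share the factor -12; dividing through by -12 gives  (1 - x^2) y'' - x y' + 16 y = 0.
This matches the Chebyshev equation (1 - x^2) y'' - x y' + n^2 y = 0 (note the -x y' term, not -2x y') with n^2 = 16, so n = 4; the polynomial solution is T_4(x).
With y = sum_k a_k x^k, matching x^k gives (k+2)(k+1) a_{k+2} = (k^2 - n^2) a_k = (k - 4)(k + 4) a_k. The right side vanishes at k = 4, so the series with the parity of 4 terminates at degree 4.
Standard normalization: leading coefficient of T_n is 2^(n-1), so a_4 = 2^3 = 8. Work downward with a_k = (k+1)(k+2) a_{k+2} / ((k - 4)(k + 4)):
  a_2 = (3)(4)(8) / ((2 - 4)(2 + 4)) = 96/(-12) = -8
  a_0 = (1)(2)(-8) / ((0 - 4)(0 + 4)) = -16/(-16) = 1
Hence T_4(x) = 8 x^4 - 8 x^2 + 1.

T_4(x); series = 8 x^4 - 8 x^2 + 1


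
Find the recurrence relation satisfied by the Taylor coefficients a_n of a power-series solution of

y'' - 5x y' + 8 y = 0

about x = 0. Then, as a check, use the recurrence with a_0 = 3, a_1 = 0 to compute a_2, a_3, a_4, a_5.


Substitute y = sum_n a_n x^n.
y''(x) has coefficient (n+2)(n+1) a_{n+2} at x^n;
-5 x y'(x) has coefficient -5 n a_n at x^n (shift);
8 y(x) has coefficient 8 a_n at x^n.
Matching x^n: (n+2)(n+1) a_{n+2} + (-5n + 8) a_n = 0.
Thus a_{n+2} = (5n - 8) / ((n+1)(n+2)) * a_n.

Check with a_0 = 3, a_1 = 0 (apply the recurrence for n = 0, 1, 2, 3): a_0 = 3, a_1 = 0, a_2 = -12, a_3 = 0, a_4 = -2, a_5 = 0.

a_(n+2) = (5n - 8) / ((n+1)(n+2)) * a_n; check: a_0 = 3, a_1 = 0, a_2 = -12, a_3 = 0, a_4 = -2, a_5 = 0


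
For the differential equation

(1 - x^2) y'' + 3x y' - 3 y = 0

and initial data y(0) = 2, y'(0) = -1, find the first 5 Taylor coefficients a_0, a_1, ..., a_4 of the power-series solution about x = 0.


Ansatz: y(x) = sum_{n>=0} a_n x^n, so y'(x) = sum_{n>=1} n a_n x^(n-1) and y''(x) = sum_{n>=2} n(n-1) a_n x^(n-2).
Substitute into P(x) y'' + Q(x) y' + R(x) y = 0 with P(x) = 1 - x^2, Q(x) = 3x, R(x) = -3, and match powers of x.
Initial conditions: a_0 = 2, a_1 = -1.
Setting the coefficient of each power of x to zero and solving order by order (substituting the coefficients already found):
  x^0: 2 a_2 - 3 a_0 = 0  ->  2 a_2 = 3 a_0 = 6  ->  a_2 = 3
  x^1: 6 a_3 = 0  ->  a_3 = 0
  x^2: 12 a_4 + a_2 = 0  ->  12 a_4 = -a_2 = -3  ->  a_4 = -1/4
Truncated series: y(x) = 2 - x + 3 x^2 - (1/4) x^4 + O(x^5).

a_0 = 2; a_1 = -1; a_2 = 3; a_3 = 0; a_4 = -1/4


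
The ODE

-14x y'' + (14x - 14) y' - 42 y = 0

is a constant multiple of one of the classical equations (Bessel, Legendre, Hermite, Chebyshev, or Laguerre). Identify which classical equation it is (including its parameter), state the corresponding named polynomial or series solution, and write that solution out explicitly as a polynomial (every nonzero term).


All three coefficients share the factor -14; dividing through by -14 gives  x y'' + (1 - x) y' + 3 y = 0.
This matches the Laguerre equation x y'' + (1 - x) y' + n y = 0 with n = 3; the polynomial solution is L_3(x).
With y = sum_k a_k x^k, matching x^k gives (k+1)k a_{k+1} + (k+1) a_{k+1} - k a_k + n a_k = 0, i.e. (k+1)^2 a_{k+1} = (k - n) a_k = (k - 3) a_k. The right side vanishes at k = 3, so the series terminates at degree 3.
Standard normalization L_n(0) = 1 gives a_0 = 1. Work upward with a_{k+1} = (k - 3) a_k / (k+1)^2:
  a_1 = (0 - 3)(1) / 1^2 = -3/1 = -3
  a_2 = (1 - 3)(-3) / 2^2 = 6/4 = 3/2
  a_3 = (2 - 3)(3/2) / 3^2 = (-3/2)/9 = -1/6
Hence L_3(x) = -x^3/6 + 3 x^2/2 - 3 x + 1.

L_3(x); series = -x^3/6 + 3 x^2/2 - 3 x + 1


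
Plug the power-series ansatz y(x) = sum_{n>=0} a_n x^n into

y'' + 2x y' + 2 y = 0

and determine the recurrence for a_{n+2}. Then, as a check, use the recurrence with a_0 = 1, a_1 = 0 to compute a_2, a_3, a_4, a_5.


Substitute y = sum_n a_n x^n.
y''(x) has coefficient (n+2)(n+1) a_{n+2} at x^n;
2 x y'(x) has coefficient 2 n a_n at x^n (shift);
2 y(x) has coefficient 2 a_n at x^n.
Matching x^n: (n+2)(n+1) a_{n+2} + (2n + 2) a_n = 0.
Thus a_{n+2} = (-2n - 2) / ((n+1)(n+2)) * a_n.

Check with a_0 = 1, a_1 = 0 (apply the recurrence for n = 0, 1, 2, 3): a_0 = 1, a_1 = 0, a_2 = -1, a_3 = 0, a_4 = 1/2, a_5 = 0.

a_(n+2) = (-2n - 2) / ((n+1)(n+2)) * a_n; check: a_0 = 1, a_1 = 0, a_2 = -1, a_3 = 0, a_4 = 1/2, a_5 = 0


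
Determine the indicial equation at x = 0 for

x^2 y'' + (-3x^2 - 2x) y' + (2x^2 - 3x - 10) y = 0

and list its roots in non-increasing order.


Divide by x^2 to reach normal form y'' + P_1(x) y' + P_2(x) y = 0 with P_1(x) = -3 - 2/x and P_2(x) = 2 - 3/x - 10/x^2.
x = 0 is a singular point because the y'-coefficient -3 - 2/x has a pole at x = 0 and the y-coefficient 2 - 3/x - 10/x^2 has a pole at x = 0.
It is a regular singular point because x P_1(x) = p(x) = -3x - 2 and x^2 P_2(x) = q(x) = 2x^2 - 3x - 10 are polynomials, hence analytic at x = 0.
p(0) = -2,  q(0) = -10.
Indicial equation: r(r-1) + p(0) r + q(0) = 0, i.e. r^2 + (p(0) - 1) r + q(0) = 0, i.e. r^2 - 3 r - 10 = 0.
Discriminant: (-3)^2 - 4(-10) = 49, so r = (3 ± 7)/2.
Solving: r_1 = 5, r_2 = -2.

indicial: r^2 - 3 r - 10 = 0; roots r_1 = 5, r_2 = -2


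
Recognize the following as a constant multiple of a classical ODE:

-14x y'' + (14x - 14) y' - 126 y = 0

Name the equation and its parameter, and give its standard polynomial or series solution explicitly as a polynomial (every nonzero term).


All three coefficients share the factor -14; dividing through by -14 gives  x y'' + (1 - x) y' + 9 y = 0.
This matches the Laguerre equation x y'' + (1 - x) y' + n y = 0 with n = 9; the polynomial solution is L_9(x).
With y = sum_k a_k x^k, matching x^k gives (k+1)k a_{k+1} + (k+1) a_{k+1} - k a_k + n a_k = 0, i.e. (k+1)^2 a_{k+1} = (k - n) a_k = (k - 9) a_k. The right side vanishes at k = 9, so the series terminates at degree 9.
Standard normalization L_n(0) = 1 gives a_0 = 1. Work upward with a_{k+1} = (k - 9) a_k / (k+1)^2:
  a_1 = (0 - 9)(1) / 1^2 = -9/1 = -9
  a_2 = (1 - 9)(-9) / 2^2 = 72/4 = 18
  a_3 = (2 - 9)(18) / 3^2 = -126/9 = -14
  a_4 = (3 - 9)(-14) / 4^2 = 84/16 = 21/4
  a_5 = (4 - 9)(21/4) / 5^2 = (-105/4)/25 = -21/20
  a_6 = (5 - 9)(-21/20) / 6^2 = (21/5)/36 = 7/60
  a_7 = (6 - 9)(7/60) / 7^2 = (-7/20)/49 = -1/140
  a_8 = (7 - 9)(-1/140) / 8^2 = (1/70)/64 = 1/4480
  a_9 = (8 - 9)(1/4480) / 9^2 = (-1/4480)/81 = -1/362880
Hence L_9(x) = -x^9/362880 + x^8/4480 - x^7/140 + 7 x^6/60 - 21 x^5/20 + 21 x^4/4 - 14 x^3 + 18 x^2 - 9 x + 1.

L_9(x); series = -x^9/362880 + x^8/4480 - x^7/140 + 7 x^6/60 - 21 x^5/20 + 21 x^4/4 - 14 x^3 + 18 x^2 - 9 x + 1


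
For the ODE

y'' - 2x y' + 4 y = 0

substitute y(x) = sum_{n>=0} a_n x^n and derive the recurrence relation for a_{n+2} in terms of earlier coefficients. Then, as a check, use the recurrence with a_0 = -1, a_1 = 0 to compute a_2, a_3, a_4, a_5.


Substitute y = sum_n a_n x^n.
y''(x) has coefficient (n+2)(n+1) a_{n+2} at x^n;
-2 x y'(x) has coefficient -2 n a_n at x^n (shift);
4 y(x) has coefficient 4 a_n at x^n.
Matching x^n: (n+2)(n+1) a_{n+2} + (-2n + 4) a_n = 0.
Thus a_{n+2} = (2n - 4) / ((n+1)(n+2)) * a_n.

Check with a_0 = -1, a_1 = 0 (apply the recurrence for n = 0, 1, 2, 3): a_0 = -1, a_1 = 0, a_2 = 2, a_3 = 0, a_4 = 0, a_5 = 0.

a_(n+2) = (2n - 4) / ((n+1)(n+2)) * a_n; check: a_0 = -1, a_1 = 0, a_2 = 2, a_3 = 0, a_4 = 0, a_5 = 0


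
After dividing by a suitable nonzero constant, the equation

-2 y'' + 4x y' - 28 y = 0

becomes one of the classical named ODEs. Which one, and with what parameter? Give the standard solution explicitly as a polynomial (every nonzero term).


All three coefficients share the factor -2; dividing through by -2 gives  y'' - 2x y' + 14 y = 0.
This matches the Hermite equation y'' - 2x y' + 2n y = 0 with 2n = 14, so n = 7; the polynomial solution is H_7(x).
With y = sum_k a_k x^k, matching x^k gives (k+2)(k+1) a_{k+2} = 2(k - n) a_k = 2(k - 7) a_k. The right side vanishes at k = 7, so the series with the parity of 7 terminates at degree 7.
Standard normalization: leading coefficient of H_n is 2^n, so a_7 = 2^7 = 128. Work downward with a_k = (k+1)(k+2) a_{k+2} / (2(k - n)):
  a_5 = (6)(7)(128) / (2(5 - 7)) = 5376/(-4) = -1344
  a_3 = (4)(5)(-1344) / (2(3 - 7)) = -26880/(-8) = 3360
  a_1 = (2)(3)(3360) / (2(1 - 7)) = 20160/(-12) = -1680
Hence H_7(x) = 128 x^7 - 1344 x^5 + 3360 x^3 - 1680 x.

H_7(x); series = 128 x^7 - 1344 x^5 + 3360 x^3 - 1680 x


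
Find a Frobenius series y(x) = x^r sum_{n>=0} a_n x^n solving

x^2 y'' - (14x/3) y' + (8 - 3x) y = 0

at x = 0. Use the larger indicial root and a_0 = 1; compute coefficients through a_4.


Write in Frobenius form y'' + (p(x)/x) y' + (q(x)/x^2) y = 0:
  p(x) = -14/3,  q(x) = 8 - 3x.
Indicial equation: r(r-1) + (-14/3) r + (8) = 0 -> roots r_1 = 3, r_2 = 8/3.
Take r = r_1 = 3. Let y(x) = x^r sum_{n>=0} a_n x^n with a_0 = 1.
Substitute y = x^r sum a_n x^n and match x^{r+n}. The recurrence is
  D(n) a_n - 3 a_{n-1} = 0,  where D(n) = (r+n)(r+n-1) + (-14/3)(r+n) + (8).
  a_n = 3 / D(n) * a_{n-1}.
Since the indicial polynomial factors as (r - r_1)(r - r_2), D(n) = (r_1 + n - r_1)(r_1 + n - r_2) = n(n + 1/3).
Evaluating step by step (a_0 = 1):
  n = 1: D(1) = 1(1 + 1/3) = 4/3; numerator = 3(1) = 3; a_1 = (3)/(4/3) = 9/4
  n = 2: D(2) = 2(2 + 1/3) = 14/3; numerator = 3(9/4) = 27/4; a_2 = (27/4)/(14/3) = 81/56
  n = 3: D(3) = 3(3 + 1/3) = 10; numerator = 3(81/56) = 243/56; a_3 = (243/56)/(10) = 243/560
  n = 4: D(4) = 4(4 + 1/3) = 52/3; numerator = 3(243/560) = 729/560; a_4 = (729/560)/(52/3) = 2187/29120

r = 3; a_0 = 1; a_1 = 9/4; a_2 = 81/56; a_3 = 243/560; a_4 = 2187/29120


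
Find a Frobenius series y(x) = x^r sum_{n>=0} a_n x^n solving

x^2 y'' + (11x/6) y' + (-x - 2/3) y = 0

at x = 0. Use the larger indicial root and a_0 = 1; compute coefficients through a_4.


Write in Frobenius form y'' + (p(x)/x) y' + (q(x)/x^2) y = 0:
  p(x) = 11/6,  q(x) = -x - 2/3.
Indicial equation: r(r-1) + (11/6) r + (-2/3) = 0 -> roots r_1 = 1/2, r_2 = -4/3.
Take r = r_1 = 1/2. Let y(x) = x^r sum_{n>=0} a_n x^n with a_0 = 1.
Substitute y = x^r sum a_n x^n and match x^{r+n}. The recurrence is
  D(n) a_n - 1 a_{n-1} = 0,  where D(n) = (r+n)(r+n-1) + (11/6)(r+n) + (-2/3).
  a_n = 1 / D(n) * a_{n-1}.
Since the indicial polynomial factors as (r - r_1)(r - r_2), D(n) = (r_1 + n - r_1)(r_1 + n - r_2) = n(n + 11/6).
Evaluating step by step (a_0 = 1):
  n = 1: D(1) = 1(1 + 11/6) = 17/6; numerator = 1(1) = 1; a_1 = (1)/(17/6) = 6/17
  n = 2: D(2) = 2(2 + 11/6) = 23/3; numerator = 1(6/17) = 6/17; a_2 = (6/17)/(23/3) = 18/391
  n = 3: D(3) = 3(3 + 11/6) = 29/2; numerator = 1(18/391) = 18/391; a_3 = (18/391)/(29/2) = 36/11339
  n = 4: D(4) = 4(4 + 11/6) = 70/3; numerator = 1(36/11339) = 36/11339; a_4 = (36/11339)/(70/3) = 54/396865

r = 1/2; a_0 = 1; a_1 = 6/17; a_2 = 18/391; a_3 = 36/11339; a_4 = 54/396865


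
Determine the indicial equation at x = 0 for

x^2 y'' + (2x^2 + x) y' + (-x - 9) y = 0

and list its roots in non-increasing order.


Divide by x^2 to reach normal form y'' + P_1(x) y' + P_2(x) y = 0 with P_1(x) = 2 + 1/x and P_2(x) = -1/x - 9/x^2.
x = 0 is a singular point because the y'-coefficient 2 + 1/x has a pole at x = 0 and the y-coefficient -1/x - 9/x^2 has a pole at x = 0.
It is a regular singular point because x P_1(x) = p(x) = 2x + 1 and x^2 P_2(x) = q(x) = -x - 9 are polynomials, hence analytic at x = 0.
p(0) = 1,  q(0) = -9.
Indicial equation: r(r-1) + p(0) r + q(0) = 0, i.e. r^2 + (p(0) - 1) r + q(0) = 0, i.e. r^2 - 9 = 0.
Discriminant: (0)^2 - 4(-9) = 36, so r = (0 ± 6)/2.
Solving: r_1 = 3, r_2 = -3.

indicial: r^2 - 9 = 0; roots r_1 = 3, r_2 = -3


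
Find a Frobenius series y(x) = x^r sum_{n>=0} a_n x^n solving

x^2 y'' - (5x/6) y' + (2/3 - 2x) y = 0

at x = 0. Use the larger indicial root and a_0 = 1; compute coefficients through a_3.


Write in Frobenius form y'' + (p(x)/x) y' + (q(x)/x^2) y = 0:
  p(x) = -5/6,  q(x) = 2/3 - 2x.
Indicial equation: r(r-1) + (-5/6) r + (2/3) = 0 -> roots r_1 = 4/3, r_2 = 1/2.
Take r = r_1 = 4/3. Let y(x) = x^r sum_{n>=0} a_n x^n with a_0 = 1.
Substitute y = x^r sum a_n x^n and match x^{r+n}. The recurrence is
  D(n) a_n - 2 a_{n-1} = 0,  where D(n) = (r+n)(r+n-1) + (-5/6)(r+n) + (2/3).
  a_n = 2 / D(n) * a_{n-1}.
Since the indicial polynomial factors as (r - r_1)(r - r_2), D(n) = (r_1 + n - r_1)(r_1 + n - r_2) = n(n + 5/6).
Evaluating step by step (a_0 = 1):
  n = 1: D(1) = 1(1 + 5/6) = 11/6; numerator = 2(1) = 2; a_1 = (2)/(11/6) = 12/11
  n = 2: D(2) = 2(2 + 5/6) = 17/3; numerator = 2(12/11) = 24/11; a_2 = (24/11)/(17/3) = 72/187
  n = 3: D(3) = 3(3 + 5/6) = 23/2; numerator = 2(72/187) = 144/187; a_3 = (144/187)/(23/2) = 288/4301

r = 4/3; a_0 = 1; a_1 = 12/11; a_2 = 72/187; a_3 = 288/4301


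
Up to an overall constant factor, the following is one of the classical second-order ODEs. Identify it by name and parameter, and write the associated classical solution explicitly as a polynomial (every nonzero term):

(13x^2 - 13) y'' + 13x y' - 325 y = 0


All three coefficients share the factor -13; dividing through by -13 gives  (1 - x^2) y'' - x y' + 25 y = 0.
This matches the Chebyshev equation (1 - x^2) y'' - x y' + n^2 y = 0 (note the -x y' term, not -2x y') with n^2 = 25, so n = 5; the polynomial solution is T_5(x).
With y = sum_k a_k x^k, matching x^k gives (k+2)(k+1) a_{k+2} = (k^2 - n^2) a_k = (k - 5)(k + 5) a_k. The right side vanishes at k = 5, so the series with the parity of 5 terminates at degree 5.
Standard normalization: leading coefficient of T_n is 2^(n-1), so a_5 = 2^4 = 16. Work downward with a_k = (k+1)(k+2) a_{k+2} / ((k - 5)(k + 5)):
  a_3 = (4)(5)(16) / ((3 - 5)(3 + 5)) = 320/(-16) = -20
  a_1 = (2)(3)(-20) / ((1 - 5)(1 + 5)) = -120/(-24) = 5
Hence T_5(x) = 16 x^5 - 20 x^3 + 5 x.

T_5(x); series = 16 x^5 - 20 x^3 + 5 x


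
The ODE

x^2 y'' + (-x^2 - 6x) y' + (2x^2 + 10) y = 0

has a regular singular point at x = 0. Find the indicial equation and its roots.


Divide by x^2 to reach normal form y'' + P_1(x) y' + P_2(x) y = 0 with P_1(x) = -1 - 6/x and P_2(x) = 2 + 10/x^2.
x = 0 is a singular point because the y'-coefficient -1 - 6/x has a pole at x = 0 and the y-coefficient 2 + 10/x^2 has a pole at x = 0.
It is a regular singular point because x P_1(x) = p(x) = -x - 6 and x^2 P_2(x) = q(x) = 2x^2 + 10 are polynomials, hence analytic at x = 0.
p(0) = -6,  q(0) = 10.
Indicial equation: r(r-1) + p(0) r + q(0) = 0, i.e. r^2 + (p(0) - 1) r + q(0) = 0, i.e. r^2 - 7 r + 10 = 0.
Discriminant: (-7)^2 - 4(10) = 9, so r = (7 ± 3)/2.
Solving: r_1 = 5, r_2 = 2.

indicial: r^2 - 7 r + 10 = 0; roots r_1 = 5, r_2 = 2


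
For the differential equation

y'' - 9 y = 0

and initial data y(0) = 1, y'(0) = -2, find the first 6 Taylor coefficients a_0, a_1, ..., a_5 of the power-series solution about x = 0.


Ansatz: y(x) = sum_{n>=0} a_n x^n, so y'(x) = sum_{n>=1} n a_n x^(n-1) and y''(x) = sum_{n>=2} n(n-1) a_n x^(n-2).
Substitute into P(x) y'' + Q(x) y' + R(x) y = 0 with P(x) = 1, Q(x) = 0, R(x) = -9, and match powers of x.
Initial conditions: a_0 = 1, a_1 = -2.
Setting the coefficient of each power of x to zero and solving order by order (substituting the coefficients already found):
  x^0: 2 a_2 - 9 a_0 = 0  ->  2 a_2 = 9 a_0 = 9  ->  a_2 = 9/2
  x^1: 6 a_3 - 9 a_1 = 0  ->  6 a_3 = 9 a_1 = -18  ->  a_3 = -3
  x^2: 12 a_4 - 9 a_2 = 0  ->  12 a_4 = 9 a_2 = 81/2  ->  a_4 = 27/8
  x^3: 20 a_5 - 9 a_3 = 0  ->  20 a_5 = 9 a_3 = -27  ->  a_5 = -27/20
Truncated series: y(x) = 1 - 2 x + (9/2) x^2 - 3 x^3 + (27/8) x^4 - (27/20) x^5 + O(x^6).

a_0 = 1; a_1 = -2; a_2 = 9/2; a_3 = -3; a_4 = 27/8; a_5 = -27/20


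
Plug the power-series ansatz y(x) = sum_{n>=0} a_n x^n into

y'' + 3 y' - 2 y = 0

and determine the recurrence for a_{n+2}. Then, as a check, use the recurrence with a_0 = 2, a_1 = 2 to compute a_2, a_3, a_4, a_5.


Substitute y = sum_n a_n x^n.
y''(x) has coefficient (n+2)(n+1) a_{n+2} at x^n;
3 y'(x) has coefficient 3 (n+1) a_{n+1} at x^n;
-2 y(x) has coefficient -2 a_n at x^n.
Matching x^n: (n+2)(n+1) a_{n+2} + 3 (n+1) a_{n+1} - 2 a_n = 0.
Thus a_{n+2} = [-3 (n+1) a_{n+1} + 2 a_n] / ((n+1)(n+2)).

Check with a_0 = 2, a_1 = 2 (apply the recurrence for n = 0, 1, 2, 3): a_0 = 2, a_1 = 2, a_2 = -1, a_3 = 5/3, a_4 = -17/12, a_5 = 61/60.

a_(n+2) = [-3 (n+1) a_(n+1) + 2 a_n] / ((n+1)(n+2)); check: a_0 = 2, a_1 = 2, a_2 = -1, a_3 = 5/3, a_4 = -17/12, a_5 = 61/60


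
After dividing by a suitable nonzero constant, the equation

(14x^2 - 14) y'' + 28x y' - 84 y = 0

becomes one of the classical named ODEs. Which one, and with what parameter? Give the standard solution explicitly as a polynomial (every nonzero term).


All three coefficients share the factor -14; dividing through by -14 gives  (1 - x^2) y'' - 2x y' + 6 y = 0.
This matches the Legendre equation (1 - x^2) y'' - 2x y' + n(n+1) y = 0 (note the -2x y' term) with n(n+1) = 6, so n = 2; the polynomial solution is P_2(x).
With y = sum_k a_k x^k, matching x^k gives (k+2)(k+1) a_{k+2} = [k(k+1) - n(n+1)] a_k = (k - 2)(k + 3) a_k. The right side vanishes at k = 2, so the series with the parity of 2 terminates at degree 2.
Standard normalization (P_n(1) = 1): leading coefficient (2n)!/(2^n (n!)^2) = 24/(4*4) = 3/2, so a_2 = 3/2. Work downward with a_k = (k+1)(k+2) a_{k+2} / ((k - 2)(k + 3)):
  a_0 = (1)(2)(3/2) / ((0 - 2)(0 + 3)) = 3/(-6) = -1/2
Hence P_2(x) = 3 x^2/2 - 1/2.

P_2(x); series = 3 x^2/2 - 1/2


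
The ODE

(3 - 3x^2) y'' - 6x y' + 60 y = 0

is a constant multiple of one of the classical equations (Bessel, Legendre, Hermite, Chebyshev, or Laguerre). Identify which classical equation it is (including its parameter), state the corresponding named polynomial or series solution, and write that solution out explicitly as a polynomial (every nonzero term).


All three coefficients share the factor 3; dividing through by 3 gives  (1 - x^2) y'' - 2x y' + 20 y = 0.
This matches the Legendre equation (1 - x^2) y'' - 2x y' + n(n+1) y = 0 (note the -2x y' term) with n(n+1) = 20, so n = 4; the polynomial solution is P_4(x).
With y = sum_k a_k x^k, matching x^k gives (k+2)(k+1) a_{k+2} = [k(k+1) - n(n+1)] a_k = (k - 4)(k + 5) a_k. The right side vanishes at k = 4, so the series with the parity of 4 terminates at degree 4.
Standard normalization (P_n(1) = 1): leading coefficient (2n)!/(2^n (n!)^2) = 40320/(16*576) = 35/8, so a_4 = 35/8. Work downward with a_k = (k+1)(k+2) a_{k+2} / ((k - 4)(k + 5)):
  a_2 = (3)(4)(35/8) / ((2 - 4)(2 + 5)) = (105/2)/(-14) = -15/4
  a_0 = (1)(2)(-15/4) / ((0 - 4)(0 + 5)) = (-15/2)/(-20) = 3/8
Hence P_4(x) = 35 x^4/8 - 15 x^2/4 + 3/8.

P_4(x); series = 35 x^4/8 - 15 x^2/4 + 3/8


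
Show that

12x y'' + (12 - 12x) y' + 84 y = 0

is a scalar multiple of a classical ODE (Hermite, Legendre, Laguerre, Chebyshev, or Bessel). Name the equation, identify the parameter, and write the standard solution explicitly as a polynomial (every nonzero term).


All three coefficients share the factor 12; dividing through by 12 gives  x y'' + (1 - x) y' + 7 y = 0.
This matches the Laguerre equation x y'' + (1 - x) y' + n y = 0 with n = 7; the polynomial solution is L_7(x).
With y = sum_k a_k x^k, matching x^k gives (k+1)k a_{k+1} + (k+1) a_{k+1} - k a_k + n a_k = 0, i.e. (k+1)^2 a_{k+1} = (k - n) a_k = (k - 7) a_k. The right side vanishes at k = 7, so the series terminates at degree 7.
Standard normalization L_n(0) = 1 gives a_0 = 1. Work upward with a_{k+1} = (k - 7) a_k / (k+1)^2:
  a_1 = (0 - 7)(1) / 1^2 = -7/1 = -7
  a_2 = (1 - 7)(-7) / 2^2 = 42/4 = 21/2
  a_3 = (2 - 7)(21/2) / 3^2 = (-105/2)/9 = -35/6
  a_4 = (3 - 7)(-35/6) / 4^2 = (70/3)/16 = 35/24
  a_5 = (4 - 7)(35/24) / 5^2 = (-35/8)/25 = -7/40
  a_6 = (5 - 7)(-7/40) / 6^2 = (7/20)/36 = 7/720
  a_7 = (6 - 7)(7/720) / 7^2 = (-7/720)/49 = -1/5040
Hence L_7(x) = -x^7/5040 + 7 x^6/720 - 7 x^5/40 + 35 x^4/24 - 35 x^3/6 + 21 x^2/2 - 7 x + 1.

L_7(x); series = -x^7/5040 + 7 x^6/720 - 7 x^5/40 + 35 x^4/24 - 35 x^3/6 + 21 x^2/2 - 7 x + 1


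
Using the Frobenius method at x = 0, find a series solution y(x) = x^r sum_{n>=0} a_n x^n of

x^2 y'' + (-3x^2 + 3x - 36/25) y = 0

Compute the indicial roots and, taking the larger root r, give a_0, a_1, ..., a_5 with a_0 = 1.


Write in Frobenius form y'' + (p(x)/x) y' + (q(x)/x^2) y = 0:
  p(x) = 0,  q(x) = -3x^2 + 3x - 36/25.
Indicial equation: r(r-1) + (0) r + (-36/25) = 0 -> roots r_1 = 9/5, r_2 = -4/5.
Take r = r_1 = 9/5. Let y(x) = x^r sum_{n>=0} a_n x^n with a_0 = 1.
Substitute y = x^r sum a_n x^n and match x^{r+n}. The recurrence is
  D(n) a_n + 3 a_{n-1} - 3 a_{n-2} = 0,  where D(n) = (r+n)(r+n-1) + (0)(r+n) + (-36/25).
  a_n = [-3 a_{n-1} + 3 a_{n-2}] / D(n).
Since the indicial polynomial factors as (r - r_1)(r - r_2), D(n) = (r_1 + n - r_1)(r_1 + n - r_2) = n(n + 13/5).
Evaluating step by step (a_0 = 1):
  n = 1: D(1) = 1(1 + 13/5) = 18/5; numerator = -3(1) = -3; a_1 = (-3)/(18/5) = -5/6
  n = 2: D(2) = 2(2 + 13/5) = 46/5; numerator = -3(-5/6) + 3(1) = 11/2; a_2 = (11/2)/(46/5) = 55/92
  n = 3: D(3) = 3(3 + 13/5) = 84/5; numerator = -3(55/92) + 3(-5/6) = -395/92; a_3 = (-395/92)/(84/5) = -1975/7728
  n = 4: D(4) = 4(4 + 13/5) = 132/5; numerator = -3(-1975/7728) + 3(55/92) = 6595/2576; a_4 = (6595/2576)/(132/5) = 32975/340032
  n = 5: D(5) = 5(5 + 13/5) = 38; numerator = -3(32975/340032) + 3(-1975/7728) = -17125/16192; a_5 = (-17125/16192)/(38) = -17125/615296

r = 9/5; a_0 = 1; a_1 = -5/6; a_2 = 55/92; a_3 = -1975/7728; a_4 = 32975/340032; a_5 = -17125/615296


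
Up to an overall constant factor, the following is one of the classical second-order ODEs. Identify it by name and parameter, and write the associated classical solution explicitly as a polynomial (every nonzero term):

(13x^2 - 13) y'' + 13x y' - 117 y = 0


All three coefficients share the factor -13; dividing through by -13 gives  (1 - x^2) y'' - x y' + 9 y = 0.
This matches the Chebyshev equation (1 - x^2) y'' - x y' + n^2 y = 0 (note the -x y' term, not -2x y') with n^2 = 9, so n = 3; the polynomial solution is T_3(x).
With y = sum_k a_k x^k, matching x^k gives (k+2)(k+1) a_{k+2} = (k^2 - n^2) a_k = (k - 3)(k + 3) a_k. The right side vanishes at k = 3, so the series with the parity of 3 terminates at degree 3.
Standard normalization: leading coefficient of T_n is 2^(n-1), so a_3 = 2^2 = 4. Work downward with a_k = (k+1)(k+2) a_{k+2} / ((k - 3)(k + 3)):
  a_1 = (2)(3)(4) / ((1 - 3)(1 + 3)) = 24/(-8) = -3
Hence T_3(x) = 4 x^3 - 3 x.

T_3(x); series = 4 x^3 - 3 x


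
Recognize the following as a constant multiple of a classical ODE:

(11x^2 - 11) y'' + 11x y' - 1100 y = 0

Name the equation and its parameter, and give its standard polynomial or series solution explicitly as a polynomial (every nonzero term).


All three coefficients share the factor -11; dividing through by -11 gives  (1 - x^2) y'' - x y' + 100 y = 0.
This matches the Chebyshev equation (1 - x^2) y'' - x y' + n^2 y = 0 (note the -x y' term, not -2x y') with n^2 = 100, so n = 10; the polynomial solution is T_10(x).
With y = sum_k a_k x^k, matching x^k gives (k+2)(k+1) a_{k+2} = (k^2 - n^2) a_k = (k - 10)(k + 10) a_k. The right side vanishes at k = 10, so the series with the parity of 10 terminates at degree 10.
Standard normalization: leading coefficient of T_n is 2^(n-1), so a_10 = 2^9 = 512. Work downward with a_k = (k+1)(k+2) a_{k+2} / ((k - 10)(k + 10)):
  a_8 = (9)(10)(512) / ((8 - 10)(8 + 10)) = 46080/(-36) = -1280
  a_6 = (7)(8)(-1280) / ((6 - 10)(6 + 10)) = -71680/(-64) = 1120
  a_4 = (5)(6)(1120) / ((4 - 10)(4 + 10)) = 33600/(-84) = -400
  a_2 = (3)(4)(-400) / ((2 - 10)(2 + 10)) = -4800/(-96) = 50
  a_0 = (1)(2)(50) / ((0 - 10)(0 + 10)) = 100/(-100) = -1
Hence T_10(x) = 512 x^10 - 1280 x^8 + 1120 x^6 - 400 x^4 + 50 x^2 - 1.

T_10(x); series = 512 x^10 - 1280 x^8 + 1120 x^6 - 400 x^4 + 50 x^2 - 1


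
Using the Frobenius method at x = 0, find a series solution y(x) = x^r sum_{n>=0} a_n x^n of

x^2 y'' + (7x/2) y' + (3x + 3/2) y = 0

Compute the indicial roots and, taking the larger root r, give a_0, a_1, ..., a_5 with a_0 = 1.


Write in Frobenius form y'' + (p(x)/x) y' + (q(x)/x^2) y = 0:
  p(x) = 7/2,  q(x) = 3x + 3/2.
Indicial equation: r(r-1) + (7/2) r + (3/2) = 0 -> roots r_1 = -1, r_2 = -3/2.
Take r = r_1 = -1. Let y(x) = x^r sum_{n>=0} a_n x^n with a_0 = 1.
Substitute y = x^r sum a_n x^n and match x^{r+n}. The recurrence is
  D(n) a_n + 3 a_{n-1} = 0,  where D(n) = (r+n)(r+n-1) + (7/2)(r+n) + (3/2).
  a_n = -3 / D(n) * a_{n-1}.
Since the indicial polynomial factors as (r - r_1)(r - r_2), D(n) = (r_1 + n - r_1)(r_1 + n - r_2) = n(n + 1/2).
Evaluating step by step (a_0 = 1):
  n = 1: D(1) = 1(1 + 1/2) = 3/2; numerator = -3(1) = -3; a_1 = (-3)/(3/2) = -2
  n = 2: D(2) = 2(2 + 1/2) = 5; numerator = -3(-2) = 6; a_2 = (6)/(5) = 6/5
  n = 3: D(3) = 3(3 + 1/2) = 21/2; numerator = -3(6/5) = -18/5; a_3 = (-18/5)/(21/2) = -12/35
  n = 4: D(4) = 4(4 + 1/2) = 18; numerator = -3(-12/35) = 36/35; a_4 = (36/35)/(18) = 2/35
  n = 5: D(5) = 5(5 + 1/2) = 55/2; numerator = -3(2/35) = -6/35; a_5 = (-6/35)/(55/2) = -12/1925

r = -1; a_0 = 1; a_1 = -2; a_2 = 6/5; a_3 = -12/35; a_4 = 2/35; a_5 = -12/1925


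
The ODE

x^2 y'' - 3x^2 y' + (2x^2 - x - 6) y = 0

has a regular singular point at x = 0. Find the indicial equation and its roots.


Divide by x^2 to reach normal form y'' + P_1(x) y' + P_2(x) y = 0 with P_1(x) = -3 and P_2(x) = 2 - 1/x - 6/x^2.
x = 0 is a singular point because the y-coefficient 2 - 1/x - 6/x^2 has a pole at x = 0.
It is a regular singular point because x P_1(x) = p(x) = -3x and x^2 P_2(x) = q(x) = 2x^2 - x - 6 are polynomials, hence analytic at x = 0.
p(0) = 0,  q(0) = -6.
Indicial equation: r(r-1) + p(0) r + q(0) = 0, i.e. r^2 + (p(0) - 1) r + q(0) = 0, i.e. r^2 - 1 r - 6 = 0.
Discriminant: (-1)^2 - 4(-6) = 25, so r = (1 ± 5)/2.
Solving: r_1 = 3, r_2 = -2.

indicial: r^2 - 1 r - 6 = 0; roots r_1 = 3, r_2 = -2


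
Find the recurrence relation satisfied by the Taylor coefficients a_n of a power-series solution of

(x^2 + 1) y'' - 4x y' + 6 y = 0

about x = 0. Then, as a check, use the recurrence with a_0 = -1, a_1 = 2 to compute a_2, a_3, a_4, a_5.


Substitute y = sum_n a_n x^n.
(1 + 1 x^2) y'' contributes (n+2)(n+1) a_{n+2} + n(n-1) a_n at x^n.
-4 x y'(x) contributes -4 n a_n at x^n.
6 y(x) contributes 6 a_n at x^n.
Matching x^n: (n+2)(n+1) a_{n+2} + (n(n-1) - 4 n + 6) a_n = 0.
Thus a_{n+2} = (-n(n-1) + 4 n - 6) / ((n+1)(n+2)) * a_n.

Check with a_0 = -1, a_1 = 2 (apply the recurrence for n = 0, 1, 2, 3): a_0 = -1, a_1 = 2, a_2 = 3, a_3 = -2/3, a_4 = 0, a_5 = 0.

a_(n+2) = (-n(n-1) + 4 n - 6) / ((n+1)(n+2)) * a_n; check: a_0 = -1, a_1 = 2, a_2 = 3, a_3 = -2/3, a_4 = 0, a_5 = 0


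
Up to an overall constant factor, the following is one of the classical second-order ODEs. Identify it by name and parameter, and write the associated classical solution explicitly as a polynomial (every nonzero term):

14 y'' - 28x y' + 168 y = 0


All three coefficients share the factor 14; dividing through by 14 gives  y'' - 2x y' + 12 y = 0.
This matches the Hermite equation y'' - 2x y' + 2n y = 0 with 2n = 12, so n = 6; the polynomial solution is H_6(x).
With y = sum_k a_k x^k, matching x^k gives (k+2)(k+1) a_{k+2} = 2(k - n) a_k = 2(k - 6) a_k. The right side vanishes at k = 6, so the series with the parity of 6 terminates at degree 6.
Standard normalization: leading coefficient of H_n is 2^n, so a_6 = 2^6 = 64. Work downward with a_k = (k+1)(k+2) a_{k+2} / (2(k - n)):
  a_4 = (5)(6)(64) / (2(4 - 6)) = 1920/(-4) = -480
  a_2 = (3)(4)(-480) / (2(2 - 6)) = -5760/(-8) = 720
  a_0 = (1)(2)(720) / (2(0 - 6)) = 1440/(-12) = -120
Hence H_6(x) = 64 x^6 - 480 x^4 + 720 x^2 - 120.

H_6(x); series = 64 x^6 - 480 x^4 + 720 x^2 - 120


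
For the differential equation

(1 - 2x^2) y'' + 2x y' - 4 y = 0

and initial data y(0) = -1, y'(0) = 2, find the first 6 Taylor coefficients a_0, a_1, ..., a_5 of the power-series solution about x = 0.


Ansatz: y(x) = sum_{n>=0} a_n x^n, so y'(x) = sum_{n>=1} n a_n x^(n-1) and y''(x) = sum_{n>=2} n(n-1) a_n x^(n-2).
Substitute into P(x) y'' + Q(x) y' + R(x) y = 0 with P(x) = 1 - 2x^2, Q(x) = 2x, R(x) = -4, and match powers of x.
Initial conditions: a_0 = -1, a_1 = 2.
Setting the coefficient of each power of x to zero and solving order by order (substituting the coefficients already found):
  x^0: 2 a_2 - 4 a_0 = 0  ->  2 a_2 = 4 a_0 = -4  ->  a_2 = -2
  x^1: 6 a_3 - 2 a_1 = 0  ->  6 a_3 = 2 a_1 = 4  ->  a_3 = 2/3
  x^2: 12 a_4 - 4 a_2 = 0  ->  12 a_4 = 4 a_2 = -8  ->  a_4 = -2/3
  x^3: 20 a_5 - 10 a_3 = 0  ->  20 a_5 = 10 a_3 = 20/3  ->  a_5 = 1/3
Truncated series: y(x) = -1 + 2 x - 2 x^2 + (2/3) x^3 - (2/3) x^4 + (1/3) x^5 + O(x^6).

a_0 = -1; a_1 = 2; a_2 = -2; a_3 = 2/3; a_4 = -2/3; a_5 = 1/3


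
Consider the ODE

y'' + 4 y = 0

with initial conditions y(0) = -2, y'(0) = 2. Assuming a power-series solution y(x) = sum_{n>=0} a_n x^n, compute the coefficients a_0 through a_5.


Ansatz: y(x) = sum_{n>=0} a_n x^n, so y'(x) = sum_{n>=1} n a_n x^(n-1) and y''(x) = sum_{n>=2} n(n-1) a_n x^(n-2).
Substitute into P(x) y'' + Q(x) y' + R(x) y = 0 with P(x) = 1, Q(x) = 0, R(x) = 4, and match powers of x.
Initial conditions: a_0 = -2, a_1 = 2.
Setting the coefficient of each power of x to zero and solving order by order (substituting the coefficients already found):
  x^0: 2 a_2 + 4 a_0 = 0  ->  2 a_2 = -4 a_0 = 8  ->  a_2 = 4
  x^1: 6 a_3 + 4 a_1 = 0  ->  6 a_3 = -4 a_1 = -8  ->  a_3 = -4/3
  x^2: 12 a_4 + 4 a_2 = 0  ->  12 a_4 = -4 a_2 = -16  ->  a_4 = -4/3
  x^3: 20 a_5 + 4 a_3 = 0  ->  20 a_5 = -4 a_3 = 16/3  ->  a_5 = 4/15
Truncated series: y(x) = -2 + 2 x + 4 x^2 - (4/3) x^3 - (4/3) x^4 + (4/15) x^5 + O(x^6).

a_0 = -2; a_1 = 2; a_2 = 4; a_3 = -4/3; a_4 = -4/3; a_5 = 4/15


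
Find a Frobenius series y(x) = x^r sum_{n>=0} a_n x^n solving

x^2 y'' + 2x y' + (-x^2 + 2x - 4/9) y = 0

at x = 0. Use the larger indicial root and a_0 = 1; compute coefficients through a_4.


Write in Frobenius form y'' + (p(x)/x) y' + (q(x)/x^2) y = 0:
  p(x) = 2,  q(x) = -x^2 + 2x - 4/9.
Indicial equation: r(r-1) + (2) r + (-4/9) = 0 -> roots r_1 = 1/3, r_2 = -4/3.
Take r = r_1 = 1/3. Let y(x) = x^r sum_{n>=0} a_n x^n with a_0 = 1.
Substitute y = x^r sum a_n x^n and match x^{r+n}. The recurrence is
  D(n) a_n + 2 a_{n-1} - 1 a_{n-2} = 0,  where D(n) = (r+n)(r+n-1) + (2)(r+n) + (-4/9).
  a_n = [-2 a_{n-1} + 1 a_{n-2}] / D(n).
Since the indicial polynomial factors as (r - r_1)(r - r_2), D(n) = (r_1 + n - r_1)(r_1 + n - r_2) = n(n + 5/3).
Evaluating step by step (a_0 = 1):
  n = 1: D(1) = 1(1 + 5/3) = 8/3; numerator = -2(1) = -2; a_1 = (-2)/(8/3) = -3/4
  n = 2: D(2) = 2(2 + 5/3) = 22/3; numerator = -2(-3/4) + 1(1) = 5/2; a_2 = (5/2)/(22/3) = 15/44
  n = 3: D(3) = 3(3 + 5/3) = 14; numerator = -2(15/44) + 1(-3/4) = -63/44; a_3 = (-63/44)/(14) = -9/88
  n = 4: D(4) = 4(4 + 5/3) = 68/3; numerator = -2(-9/88) + 1(15/44) = 6/11; a_4 = (6/11)/(68/3) = 9/374

r = 1/3; a_0 = 1; a_1 = -3/4; a_2 = 15/44; a_3 = -9/88; a_4 = 9/374


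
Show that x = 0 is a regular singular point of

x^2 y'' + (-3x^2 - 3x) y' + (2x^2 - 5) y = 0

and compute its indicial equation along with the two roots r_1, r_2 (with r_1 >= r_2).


Divide by x^2 to reach normal form y'' + P_1(x) y' + P_2(x) y = 0 with P_1(x) = -3 - 3/x and P_2(x) = 2 - 5/x^2.
x = 0 is a singular point because the y'-coefficient -3 - 3/x has a pole at x = 0 and the y-coefficient 2 - 5/x^2 has a pole at x = 0.
It is a regular singular point because x P_1(x) = p(x) = -3x - 3 and x^2 P_2(x) = q(x) = 2x^2 - 5 are polynomials, hence analytic at x = 0.
p(0) = -3,  q(0) = -5.
Indicial equation: r(r-1) + p(0) r + q(0) = 0, i.e. r^2 + (p(0) - 1) r + q(0) = 0, i.e. r^2 - 4 r - 5 = 0.
Discriminant: (-4)^2 - 4(-5) = 36, so r = (4 ± 6)/2.
Solving: r_1 = 5, r_2 = -1.

indicial: r^2 - 4 r - 5 = 0; roots r_1 = 5, r_2 = -1


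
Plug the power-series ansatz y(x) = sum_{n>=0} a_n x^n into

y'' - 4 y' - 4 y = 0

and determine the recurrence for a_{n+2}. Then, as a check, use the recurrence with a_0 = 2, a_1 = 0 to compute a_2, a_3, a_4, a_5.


Substitute y = sum_n a_n x^n.
y''(x) has coefficient (n+2)(n+1) a_{n+2} at x^n;
-4 y'(x) has coefficient -4 (n+1) a_{n+1} at x^n;
-4 y(x) has coefficient -4 a_n at x^n.
Matching x^n: (n+2)(n+1) a_{n+2} - 4 (n+1) a_{n+1} - 4 a_n = 0.
Thus a_{n+2} = [4 (n+1) a_{n+1} + 4 a_n] / ((n+1)(n+2)).

Check with a_0 = 2, a_1 = 0 (apply the recurrence for n = 0, 1, 2, 3): a_0 = 2, a_1 = 0, a_2 = 4, a_3 = 16/3, a_4 = 20/3, a_5 = 32/5.

a_(n+2) = [4 (n+1) a_(n+1) + 4 a_n] / ((n+1)(n+2)); check: a_0 = 2, a_1 = 0, a_2 = 4, a_3 = 16/3, a_4 = 20/3, a_5 = 32/5


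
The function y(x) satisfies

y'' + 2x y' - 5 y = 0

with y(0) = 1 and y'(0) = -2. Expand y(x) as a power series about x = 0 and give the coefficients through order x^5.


Ansatz: y(x) = sum_{n>=0} a_n x^n, so y'(x) = sum_{n>=1} n a_n x^(n-1) and y''(x) = sum_{n>=2} n(n-1) a_n x^(n-2).
Substitute into P(x) y'' + Q(x) y' + R(x) y = 0 with P(x) = 1, Q(x) = 2x, R(x) = -5, and match powers of x.
Initial conditions: a_0 = 1, a_1 = -2.
Setting the coefficient of each power of x to zero and solving order by order (substituting the coefficients already found):
  x^0: 2 a_2 - 5 a_0 = 0  ->  2 a_2 = 5 a_0 = 5  ->  a_2 = 5/2
  x^1: 6 a_3 - 3 a_1 = 0  ->  6 a_3 = 3 a_1 = -6  ->  a_3 = -1
  x^2: 12 a_4 - a_2 = 0  ->  12 a_4 = a_2 = 5/2  ->  a_4 = 5/24
  x^3: 20 a_5 + a_3 = 0  ->  20 a_5 = -a_3 = 1  ->  a_5 = 1/20
Truncated series: y(x) = 1 - 2 x + (5/2) x^2 - x^3 + (5/24) x^4 + (1/20) x^5 + O(x^6).

a_0 = 1; a_1 = -2; a_2 = 5/2; a_3 = -1; a_4 = 5/24; a_5 = 1/20


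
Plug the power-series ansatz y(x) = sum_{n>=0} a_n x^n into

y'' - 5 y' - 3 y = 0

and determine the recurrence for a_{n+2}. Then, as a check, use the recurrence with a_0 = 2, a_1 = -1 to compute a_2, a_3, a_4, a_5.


Substitute y = sum_n a_n x^n.
y''(x) has coefficient (n+2)(n+1) a_{n+2} at x^n;
-5 y'(x) has coefficient -5 (n+1) a_{n+1} at x^n;
-3 y(x) has coefficient -3 a_n at x^n.
Matching x^n: (n+2)(n+1) a_{n+2} - 5 (n+1) a_{n+1} - 3 a_n = 0.
Thus a_{n+2} = [5 (n+1) a_{n+1} + 3 a_n] / ((n+1)(n+2)).

Check with a_0 = 2, a_1 = -1 (apply the recurrence for n = 0, 1, 2, 3): a_0 = 2, a_1 = -1, a_2 = 1/2, a_3 = 1/3, a_4 = 13/24, a_5 = 71/120.

a_(n+2) = [5 (n+1) a_(n+1) + 3 a_n] / ((n+1)(n+2)); check: a_0 = 2, a_1 = -1, a_2 = 1/2, a_3 = 1/3, a_4 = 13/24, a_5 = 71/120


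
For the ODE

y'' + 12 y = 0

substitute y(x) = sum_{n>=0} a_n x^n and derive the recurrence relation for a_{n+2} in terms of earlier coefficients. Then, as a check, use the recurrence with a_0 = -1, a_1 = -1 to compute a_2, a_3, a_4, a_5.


Substitute y = sum_n a_n x^n into y'' + (const) y = 0.
y''(x) = sum_{n>=0} (n+2)(n+1) a_{n+2} x^n.
The ODE becomes sum_n [(n+2)(n+1) a_{n+2} + 12 a_n] x^n = 0.
Setting each coefficient to zero gives the recurrence:
  (n+2)(n+1) a_{n+2} + 12 a_n = 0,
  a_{n+2} = -12 / ((n+1)(n+2)) a_n.

Check with a_0 = -1, a_1 = -1 (apply the recurrence for n = 0, 1, 2, 3): a_0 = -1, a_1 = -1, a_2 = 6, a_3 = 2, a_4 = -6, a_5 = -6/5.

a_{n+2} = -12/((n+1)(n+2)) * a_n; check: a_0 = -1, a_1 = -1, a_2 = 6, a_3 = 2, a_4 = -6, a_5 = -6/5


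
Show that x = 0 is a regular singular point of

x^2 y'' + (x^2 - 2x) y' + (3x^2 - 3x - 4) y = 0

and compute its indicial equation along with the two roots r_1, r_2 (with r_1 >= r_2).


Divide by x^2 to reach normal form y'' + P_1(x) y' + P_2(x) y = 0 with P_1(x) = 1 - 2/x and P_2(x) = 3 - 3/x - 4/x^2.
x = 0 is a singular point because the y'-coefficient 1 - 2/x has a pole at x = 0 and the y-coefficient 3 - 3/x - 4/x^2 has a pole at x = 0.
It is a regular singular point because x P_1(x) = p(x) = x - 2 and x^2 P_2(x) = q(x) = 3x^2 - 3x - 4 are polynomials, hence analytic at x = 0.
p(0) = -2,  q(0) = -4.
Indicial equation: r(r-1) + p(0) r + q(0) = 0, i.e. r^2 + (p(0) - 1) r + q(0) = 0, i.e. r^2 - 3 r - 4 = 0.
Discriminant: (-3)^2 - 4(-4) = 25, so r = (3 ± 5)/2.
Solving: r_1 = 4, r_2 = -1.

indicial: r^2 - 3 r - 4 = 0; roots r_1 = 4, r_2 = -1


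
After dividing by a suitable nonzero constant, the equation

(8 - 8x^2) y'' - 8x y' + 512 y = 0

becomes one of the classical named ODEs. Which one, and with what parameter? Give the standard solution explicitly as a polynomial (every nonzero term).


All three coefficients share the factor 8; dividing through by 8 gives  (1 - x^2) y'' - x y' + 64 y = 0.
This matches the Chebyshev equation (1 - x^2) y'' - x y' + n^2 y = 0 (note the -x y' term, not -2x y') with n^2 = 64, so n = 8; the polynomial solution is T_8(x).
With y = sum_k a_k x^k, matching x^k gives (k+2)(k+1) a_{k+2} = (k^2 - n^2) a_k = (k - 8)(k + 8) a_k. The right side vanishes at k = 8, so the series with the parity of 8 terminates at degree 8.
Standard normalization: leading coefficient of T_n is 2^(n-1), so a_8 = 2^7 = 128. Work downward with a_k = (k+1)(k+2) a_{k+2} / ((k - 8)(k + 8)):
  a_6 = (7)(8)(128) / ((6 - 8)(6 + 8)) = 7168/(-28) = -256
  a_4 = (5)(6)(-256) / ((4 - 8)(4 + 8)) = -7680/(-48) = 160
  a_2 = (3)(4)(160) / ((2 - 8)(2 + 8)) = 1920/(-60) = -32
  a_0 = (1)(2)(-32) / ((0 - 8)(0 + 8)) = -64/(-64) = 1
Hence T_8(x) = 128 x^8 - 256 x^6 + 160 x^4 - 32 x^2 + 1.

T_8(x); series = 128 x^8 - 256 x^6 + 160 x^4 - 32 x^2 + 1


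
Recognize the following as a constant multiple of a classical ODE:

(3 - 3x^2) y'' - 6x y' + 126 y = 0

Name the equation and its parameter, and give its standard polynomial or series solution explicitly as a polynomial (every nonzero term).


All three coefficients share the factor 3; dividing through by 3 gives  (1 - x^2) y'' - 2x y' + 42 y = 0.
This matches the Legendre equation (1 - x^2) y'' - 2x y' + n(n+1) y = 0 (note the -2x y' term) with n(n+1) = 42, so n = 6; the polynomial solution is P_6(x).
With y = sum_k a_k x^k, matching x^k gives (k+2)(k+1) a_{k+2} = [k(k+1) - n(n+1)] a_k = (k - 6)(k + 7) a_k. The right side vanishes at k = 6, so the series with the parity of 6 terminates at degree 6.
Standard normalization (P_n(1) = 1): leading coefficient (2n)!/(2^n (n!)^2) = 479001600/(64*518400) = 231/16, so a_6 = 231/16. Work downward with a_k = (k+1)(k+2) a_{k+2} / ((k - 6)(k + 7)):
  a_4 = (5)(6)(231/16) / ((4 - 6)(4 + 7)) = (3465/8)/(-22) = -315/16
  a_2 = (3)(4)(-315/16) / ((2 - 6)(2 + 7)) = (-945/4)/(-36) = 105/16
  a_0 = (1)(2)(105/16) / ((0 - 6)(0 + 7)) = (105/8)/(-42) = -5/16
Hence P_6(x) = 231 x^6/16 - 315 x^4/16 + 105 x^2/16 - 5/16.

P_6(x); series = 231 x^6/16 - 315 x^4/16 + 105 x^2/16 - 5/16


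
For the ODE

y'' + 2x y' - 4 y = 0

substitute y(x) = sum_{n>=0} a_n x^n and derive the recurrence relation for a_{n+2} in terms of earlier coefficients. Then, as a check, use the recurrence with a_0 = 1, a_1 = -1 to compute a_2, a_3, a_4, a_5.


Substitute y = sum_n a_n x^n.
y''(x) has coefficient (n+2)(n+1) a_{n+2} at x^n;
2 x y'(x) has coefficient 2 n a_n at x^n (shift);
-4 y(x) has coefficient -4 a_n at x^n.
Matching x^n: (n+2)(n+1) a_{n+2} + (2n - 4) a_n = 0.
Thus a_{n+2} = (-2n + 4) / ((n+1)(n+2)) * a_n.

Check with a_0 = 1, a_1 = -1 (apply the recurrence for n = 0, 1, 2, 3): a_0 = 1, a_1 = -1, a_2 = 2, a_3 = -1/3, a_4 = 0, a_5 = 1/30.

a_(n+2) = (-2n + 4) / ((n+1)(n+2)) * a_n; check: a_0 = 1, a_1 = -1, a_2 = 2, a_3 = -1/3, a_4 = 0, a_5 = 1/30
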